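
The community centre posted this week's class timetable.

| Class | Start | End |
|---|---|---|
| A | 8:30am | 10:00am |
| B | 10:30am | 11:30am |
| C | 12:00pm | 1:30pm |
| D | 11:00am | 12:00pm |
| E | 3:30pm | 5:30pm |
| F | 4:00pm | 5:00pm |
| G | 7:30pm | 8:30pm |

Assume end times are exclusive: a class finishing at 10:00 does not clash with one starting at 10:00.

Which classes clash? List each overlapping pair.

Two intervals overlap when each starts before the other ends.
Sorted by start: A, B, D, C, E, F, G.
B starts after A ends, so nothing later overlaps A either.
D starts before B ends → B and D overlap.
C starts after B ends, so nothing later overlaps B either.
C starts exactly when D ends (back-to-back, no overlap), so nothing later overlaps D either.
E starts after C ends, so nothing later overlaps C either.
F starts before E ends → E and F overlap.
G starts after E ends.
G starts after F ends.

B & D, E & F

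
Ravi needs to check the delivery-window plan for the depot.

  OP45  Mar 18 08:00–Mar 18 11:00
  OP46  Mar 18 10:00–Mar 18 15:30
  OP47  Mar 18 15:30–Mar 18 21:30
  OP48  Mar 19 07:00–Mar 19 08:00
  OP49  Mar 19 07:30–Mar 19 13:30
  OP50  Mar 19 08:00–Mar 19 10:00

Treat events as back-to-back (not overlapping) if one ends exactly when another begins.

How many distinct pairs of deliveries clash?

3

Sorted by start: OP45, OP46, OP47, OP48, OP49, OP50.
OP46 starts before OP45 ends → OP45 and OP46 overlap.
OP47 starts after OP45 ends, so nothing later overlaps OP45 either.
OP47 starts exactly when OP46 ends (back-to-back, no overlap), so nothing later overlaps OP46 either.
OP48 starts after OP47 ends, so nothing later overlaps OP47 either.
OP49 starts before OP48 ends → OP48 and OP49 overlap.
OP50 starts exactly when OP48 ends (back-to-back, no overlap).
OP50 starts before OP49 ends → OP49 and OP50 overlap.
Overlapping pairs: OP45 & OP46, OP48 & OP49, OP49 & OP50 — 3 in total.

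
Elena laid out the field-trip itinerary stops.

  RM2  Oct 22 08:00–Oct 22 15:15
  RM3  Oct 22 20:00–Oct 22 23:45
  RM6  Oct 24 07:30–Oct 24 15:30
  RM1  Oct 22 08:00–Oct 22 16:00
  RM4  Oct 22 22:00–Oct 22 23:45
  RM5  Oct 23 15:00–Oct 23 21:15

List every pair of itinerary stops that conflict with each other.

Check each pair: they overlap iff neither finishes before the other starts.
Sorted by start: RM1, RM2, RM3, RM4, RM5, RM6.
RM2 starts before RM1 ends → RM1 and RM2 overlap.
RM3 starts after RM1 ends, so RM1 has no further overlaps.
RM3 starts after RM2 ends, so RM2 has no further overlaps.
RM4 starts before RM3 ends → RM3 and RM4 overlap.
RM5 starts after RM3 ends, so RM3 has no further overlaps.
RM5 starts after RM4 ends, so RM4 has no further overlaps.
RM6 starts after RM5 ends.

RM1 & RM2, RM3 & RM4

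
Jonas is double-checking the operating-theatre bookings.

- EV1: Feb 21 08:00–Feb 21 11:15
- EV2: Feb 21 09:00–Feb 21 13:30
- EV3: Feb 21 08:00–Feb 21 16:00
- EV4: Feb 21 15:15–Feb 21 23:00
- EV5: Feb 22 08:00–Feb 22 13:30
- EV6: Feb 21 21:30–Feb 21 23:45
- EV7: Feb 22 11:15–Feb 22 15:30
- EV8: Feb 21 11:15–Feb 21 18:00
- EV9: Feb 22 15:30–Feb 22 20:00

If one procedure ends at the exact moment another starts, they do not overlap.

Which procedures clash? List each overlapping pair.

Sorted by start: EV1, EV3, EV2, EV8, EV4, EV6, EV5, EV7, EV9.
EV3 starts before EV1 ends → EV1 and EV3 overlap.
EV2 starts before EV1 ends → EV1 and EV2 overlap.
EV8 starts exactly when EV1 ends (back-to-back, no overlap) — done with EV1.
EV2 starts before EV3 ends → EV3 and EV2 overlap.
EV8 starts before EV3 ends → EV3 and EV8 overlap.
EV4 starts before EV3 ends → EV3 and EV4 overlap.
EV6 starts after EV3 ends — done with EV3.
EV8 starts before EV2 ends → EV2 and EV8 overlap.
EV4 starts after EV2 ends — done with EV2.
EV4 starts before EV8 ends → EV8 and EV4 overlap.
EV6 starts after EV8 ends — done with EV8.
EV6 starts before EV4 ends → EV4 and EV6 overlap.
EV5 starts after EV4 ends — done with EV4.
EV5 starts after EV6 ends — done with EV6.
EV7 starts before EV5 ends → EV5 and EV7 overlap.
EV9 starts after EV5 ends.
EV9 starts exactly when EV7 ends (back-to-back, no overlap).

EV1 & EV2, EV1 & EV3, EV2 & EV3, EV2 & EV8, EV3 & EV4, EV3 & EV8, EV4 & EV6, EV4 & EV8, EV5 & EV7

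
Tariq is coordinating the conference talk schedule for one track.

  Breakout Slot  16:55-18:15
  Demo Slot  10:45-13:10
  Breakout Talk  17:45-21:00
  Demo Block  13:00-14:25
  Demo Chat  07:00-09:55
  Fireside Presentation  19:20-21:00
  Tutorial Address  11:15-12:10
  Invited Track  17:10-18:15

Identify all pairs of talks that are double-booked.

Sorted by start: Demo Chat, Demo Slot, Tutorial Address, Demo Block, Breakout Slot, Invited Track, Breakout Talk, Fireside Presentation.
Demo Slot starts after Demo Chat ends; Demo Chat is clear from here.
Tutorial Address starts before Demo Slot ends → Demo Slot and Tutorial Address overlap.
Demo Block starts before Demo Slot ends → Demo Slot and Demo Block overlap.
Breakout Slot starts after Demo Slot ends; Demo Slot is clear from here.
Demo Block starts after Tutorial Address ends; Tutorial Address is clear from here.
Breakout Slot starts after Demo Block ends; Demo Block is clear from here.
Invited Track starts before Breakout Slot ends → Breakout Slot and Invited Track overlap.
Breakout Talk starts before Breakout Slot ends → Breakout Slot and Breakout Talk overlap.
Fireside Presentation starts after Breakout Slot ends.
Breakout Talk starts before Invited Track ends → Invited Track and Breakout Talk overlap.
Fireside Presentation starts after Invited Track ends.
Fireside Presentation starts before Breakout Talk ends → Breakout Talk and Fireside Presentation overlap.

Breakout Slot & Breakout Talk, Breakout Slot & Invited Track, Breakout Talk & Fireside Presentation, Breakout Talk & Invited Track, Demo Block & Demo Slot, Demo Slot & Tutorial Address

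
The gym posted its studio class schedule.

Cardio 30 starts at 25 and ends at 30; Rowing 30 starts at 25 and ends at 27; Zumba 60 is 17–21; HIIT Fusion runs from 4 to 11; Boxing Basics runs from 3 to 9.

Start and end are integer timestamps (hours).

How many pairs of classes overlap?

Sorted by start: Boxing Basics, HIIT Fusion, Zumba 60, Rowing 30, Cardio 30.
HIIT Fusion starts before Boxing Basics ends → Boxing Basics and HIIT Fusion overlap.
Zumba 60 starts after Boxing Basics ends, so Boxing Basics has no further overlaps.
Zumba 60 starts after HIIT Fusion ends, so HIIT Fusion has no further overlaps.
Rowing 30 starts after Zumba 60 ends, so Zumba 60 has no further overlaps.
Cardio 30 starts before Rowing 30 ends → Rowing 30 and Cardio 30 overlap.
Overlapping pairs: Boxing Basics & HIIT Fusion, Cardio 30 & Rowing 30 — 2 in total.

2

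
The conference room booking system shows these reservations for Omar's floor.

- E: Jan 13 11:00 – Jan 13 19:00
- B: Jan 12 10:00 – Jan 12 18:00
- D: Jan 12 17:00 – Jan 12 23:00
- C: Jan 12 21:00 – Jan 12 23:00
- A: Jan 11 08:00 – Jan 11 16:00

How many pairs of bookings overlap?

2

Sorted by start: A, B, D, C, E.
B starts after A ends — done with A.
D starts before B ends → B and D overlap.
C starts after B ends — done with B.
C starts before D ends → D and C overlap.
E starts after D ends.
E starts after C ends.
Overlapping pairs: B & D, C & D — 2 in total.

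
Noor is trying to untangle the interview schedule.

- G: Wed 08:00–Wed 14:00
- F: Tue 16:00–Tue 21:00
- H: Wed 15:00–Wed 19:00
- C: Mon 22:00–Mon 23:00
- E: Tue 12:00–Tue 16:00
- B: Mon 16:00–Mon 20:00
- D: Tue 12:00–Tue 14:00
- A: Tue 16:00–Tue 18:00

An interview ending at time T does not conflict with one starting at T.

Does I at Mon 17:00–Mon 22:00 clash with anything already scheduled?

Yes — it overlaps B

B: starts Mon 16:00 before I ends Mon 22:00, and ends Mon 20:00 after I starts Mon 17:00 → overlap.
C: starts Mon 22:00 at or after I ends Mon 22:00 → clear.
D: starts Tue 12:00 at or after I ends Mon 22:00 → clear.
E: starts Tue 12:00 at or after I ends Mon 22:00 → clear.
A: starts Tue 16:00 at or after I ends Mon 22:00 → clear.
F: starts Tue 16:00 at or after I ends Mon 22:00 → clear.
G: starts Wed 08:00 at or after I ends Mon 22:00 → clear.
H: starts Wed 15:00 at or after I ends Mon 22:00 → clear.
I overlaps B.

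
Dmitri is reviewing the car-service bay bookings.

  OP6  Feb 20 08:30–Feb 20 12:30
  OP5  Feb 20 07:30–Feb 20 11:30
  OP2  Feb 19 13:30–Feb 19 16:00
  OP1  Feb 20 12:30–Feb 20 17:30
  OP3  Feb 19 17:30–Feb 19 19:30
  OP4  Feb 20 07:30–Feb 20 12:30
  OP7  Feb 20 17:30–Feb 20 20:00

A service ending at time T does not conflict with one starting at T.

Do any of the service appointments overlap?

Sorted by start: OP2, OP3, OP4, OP5, OP6, OP1, OP7.
OP3 starts after OP2 ends, so nothing later overlaps OP2 either.
OP4 starts after OP3 ends, so nothing later overlaps OP3 either.
OP5 starts before OP4 ends → OP4 and OP5 overlap.
That's a conflict, so the schedule is not conflict-free.

Yes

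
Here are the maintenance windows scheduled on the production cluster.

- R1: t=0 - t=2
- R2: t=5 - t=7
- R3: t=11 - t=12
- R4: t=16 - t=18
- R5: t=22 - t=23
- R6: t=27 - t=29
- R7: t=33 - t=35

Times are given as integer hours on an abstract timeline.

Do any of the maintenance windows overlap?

No

Sorted by start: R1, R2, R3, R4, R5, R6, R7.
R2 starts after R1 ends — done with R1.
R3 starts after R2 ends — done with R2.
R4 starts after R3 ends — done with R3.
R5 starts after R4 ends — done with R4.
R6 starts after R5 ends — done with R5.
R7 starts after R6 ends.
Every pair is clear; the schedule has no overlaps.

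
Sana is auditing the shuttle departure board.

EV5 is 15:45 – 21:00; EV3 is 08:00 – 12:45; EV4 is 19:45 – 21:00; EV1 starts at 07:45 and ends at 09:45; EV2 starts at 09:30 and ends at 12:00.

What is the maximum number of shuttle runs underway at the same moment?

Walk through starts and ends in time order (an end at T is processed before a start at T):
07:45 start EV1 → 1
08:00 start EV3 → 2
09:30 start EV2 → 3
09:45 end EV1 → 2
12:00 end EV2 → 1
12:45 end EV3 → 0
15:45 start EV5 → 1
19:45 start EV4 → 2
21:00 end EV4 → 1
21:00 end EV5 → 0
Peak is 3, at 09:30 (EV1, EV2, EV3).

3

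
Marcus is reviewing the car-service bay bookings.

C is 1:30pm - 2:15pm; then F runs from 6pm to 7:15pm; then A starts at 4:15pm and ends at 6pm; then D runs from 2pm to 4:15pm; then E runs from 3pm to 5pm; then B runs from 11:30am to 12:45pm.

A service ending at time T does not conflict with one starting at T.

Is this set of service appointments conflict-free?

Two intervals overlap when each starts before the other ends.
Sorted by start: B, C, D, E, A, F.
C starts after B ends; B is clear from here.
D starts before C ends → C and D overlap.
That's a conflict, so the schedule is not conflict-free.

No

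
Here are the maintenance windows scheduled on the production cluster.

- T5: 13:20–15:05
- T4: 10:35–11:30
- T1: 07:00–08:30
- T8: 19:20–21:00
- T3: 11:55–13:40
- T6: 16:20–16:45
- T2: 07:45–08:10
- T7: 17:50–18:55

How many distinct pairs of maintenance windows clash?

2

Sorted by start: T1, T2, T4, T3, T5, T6, T7, T8.
T2 starts before T1 ends → T1 and T2 overlap.
T4 starts after T1 ends; T1 is clear from here.
T4 starts after T2 ends; T2 is clear from here.
T3 starts after T4 ends; T4 is clear from here.
T5 starts before T3 ends → T3 and T5 overlap.
T6 starts after T3 ends; T3 is clear from here.
T6 starts after T5 ends; T5 is clear from here.
T7 starts after T6 ends; T6 is clear from here.
T8 starts after T7 ends.
Overlapping pairs: T1 & T2, T3 & T5 — 2 in total.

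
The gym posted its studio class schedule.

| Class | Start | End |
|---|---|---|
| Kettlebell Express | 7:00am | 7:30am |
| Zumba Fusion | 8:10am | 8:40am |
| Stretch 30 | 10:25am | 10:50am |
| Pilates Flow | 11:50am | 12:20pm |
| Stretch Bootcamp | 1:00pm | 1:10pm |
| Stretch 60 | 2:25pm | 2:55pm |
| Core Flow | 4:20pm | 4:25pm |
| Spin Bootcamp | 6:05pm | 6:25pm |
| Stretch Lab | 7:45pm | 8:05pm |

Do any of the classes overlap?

No

Sorted by start: Kettlebell Express, Zumba Fusion, Stretch 30, Pilates Flow, Stretch Bootcamp, Stretch 60, Core Flow, Spin Bootcamp, Stretch Lab.
Zumba Fusion starts after Kettlebell Express ends, so nothing later overlaps Kettlebell Express either.
Stretch 30 starts after Zumba Fusion ends, so nothing later overlaps Zumba Fusion either.
Pilates Flow starts after Stretch 30 ends, so nothing later overlaps Stretch 30 either.
Stretch Bootcamp starts after Pilates Flow ends, so nothing later overlaps Pilates Flow either.
Stretch 60 starts after Stretch Bootcamp ends, so nothing later overlaps Stretch Bootcamp either.
Core Flow starts after Stretch 60 ends, so nothing later overlaps Stretch 60 either.
Spin Bootcamp starts after Core Flow ends, so nothing later overlaps Core Flow either.
Stretch Lab starts after Spin Bootcamp ends.
Every pair is clear; the schedule has no overlaps.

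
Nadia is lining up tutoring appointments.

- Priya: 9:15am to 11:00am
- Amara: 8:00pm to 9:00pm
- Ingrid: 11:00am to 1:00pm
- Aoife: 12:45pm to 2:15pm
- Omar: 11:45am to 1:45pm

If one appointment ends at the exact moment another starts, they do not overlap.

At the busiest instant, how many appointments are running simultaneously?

3

Walk through starts and ends in time order (an end at T is processed before a start at T):
9:15am start Priya → 1
11:00am end Priya → 0
11:00am start Ingrid → 1
11:45am start Omar → 2
12:45pm start Aoife → 3
1:00pm end Ingrid → 2
1:45pm end Omar → 1
2:15pm end Aoife → 0
8:00pm start Amara → 1
9:00pm end Amara → 0
Peak is 3, at 12:45pm (Aoife, Ingrid, Omar).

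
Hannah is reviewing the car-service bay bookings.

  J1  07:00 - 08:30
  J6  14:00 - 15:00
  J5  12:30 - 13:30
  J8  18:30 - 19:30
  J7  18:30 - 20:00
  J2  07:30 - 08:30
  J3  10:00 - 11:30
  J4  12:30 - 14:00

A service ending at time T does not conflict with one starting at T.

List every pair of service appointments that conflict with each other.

J1 & J2, J4 & J5, J7 & J8

Sorted by start: J1, J2, J3, J4, J5, J6, J7, J8.
J2 starts before J1 ends → J1 and J2 overlap.
J3 starts after J1 ends, so nothing later overlaps J1 either.
J3 starts after J2 ends, so nothing later overlaps J2 either.
J4 starts after J3 ends, so nothing later overlaps J3 either.
J5 starts before J4 ends → J4 and J5 overlap.
J6 starts exactly when J4 ends (back-to-back, no overlap), so nothing later overlaps J4 either.
J6 starts after J5 ends, so nothing later overlaps J5 either.
J7 starts after J6 ends, so nothing later overlaps J6 either.
J8 starts before J7 ends → J7 and J8 overlap.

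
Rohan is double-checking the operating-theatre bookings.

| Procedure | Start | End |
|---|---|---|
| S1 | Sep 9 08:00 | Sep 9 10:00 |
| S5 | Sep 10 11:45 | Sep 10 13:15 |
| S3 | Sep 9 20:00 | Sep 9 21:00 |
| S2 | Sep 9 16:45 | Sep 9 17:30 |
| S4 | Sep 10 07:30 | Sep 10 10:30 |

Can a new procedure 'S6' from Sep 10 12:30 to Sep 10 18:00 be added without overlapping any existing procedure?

S1: ends Sep 9 10:00 at or before S6 starts Sep 10 12:30 → clear.
S2: ends Sep 9 17:30 at or before S6 starts Sep 10 12:30 → clear.
S3: ends Sep 9 21:00 at or before S6 starts Sep 10 12:30 → clear.
S4: ends Sep 10 10:30 at or before S6 starts Sep 10 12:30 → clear.
S5: starts Sep 10 11:45 before S6 ends Sep 10 18:00, and ends Sep 10 13:15 after S6 starts Sep 10 12:30 → overlap.
S6 overlaps S5.

No — it overlaps S5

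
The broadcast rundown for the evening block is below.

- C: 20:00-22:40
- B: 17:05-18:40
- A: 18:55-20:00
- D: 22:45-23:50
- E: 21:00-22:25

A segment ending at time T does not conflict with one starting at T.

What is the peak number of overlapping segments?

2

Sweep the timeline, counting +1 at each start and −1 at each end (ends before starts at a tie):
17:05 start B → 1
18:40 end B → 0
18:55 start A → 1
20:00 end A → 0
20:00 start C → 1
21:00 start E → 2
22:25 end E → 1
22:40 end C → 0
22:45 start D → 1
23:50 end D → 0
Peak is 2, at 21:00 (C, E).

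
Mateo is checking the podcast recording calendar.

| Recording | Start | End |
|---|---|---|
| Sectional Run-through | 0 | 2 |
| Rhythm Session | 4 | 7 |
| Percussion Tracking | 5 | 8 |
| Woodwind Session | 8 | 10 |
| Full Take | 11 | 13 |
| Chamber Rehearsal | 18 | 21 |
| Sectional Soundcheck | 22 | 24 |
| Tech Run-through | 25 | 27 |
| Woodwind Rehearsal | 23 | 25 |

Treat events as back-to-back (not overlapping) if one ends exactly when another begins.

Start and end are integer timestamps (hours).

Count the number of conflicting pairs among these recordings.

2

Sorted by start: Sectional Run-through, Rhythm Session, Percussion Tracking, Woodwind Session, Full Take, Chamber Rehearsal, Sectional Soundcheck, Woodwind Rehearsal, Tech Run-through.
Rhythm Session starts after Sectional Run-through ends — done with Sectional Run-through.
Percussion Tracking starts before Rhythm Session ends → Rhythm Session and Percussion Tracking overlap.
Woodwind Session starts after Rhythm Session ends — done with Rhythm Session.
Woodwind Session starts exactly when Percussion Tracking ends (back-to-back, no overlap) — done with Percussion Tracking.
Full Take starts after Woodwind Session ends — done with Woodwind Session.
Chamber Rehearsal starts after Full Take ends — done with Full Take.
Sectional Soundcheck starts after Chamber Rehearsal ends — done with Chamber Rehearsal.
Woodwind Rehearsal starts before Sectional Soundcheck ends → Sectional Soundcheck and Woodwind Rehearsal overlap.
Tech Run-through starts after Sectional Soundcheck ends.
Tech Run-through starts exactly when Woodwind Rehearsal ends (back-to-back, no overlap).
Overlapping pairs: Percussion Tracking & Rhythm Session, Sectional Soundcheck & Woodwind Rehearsal — 2 in total.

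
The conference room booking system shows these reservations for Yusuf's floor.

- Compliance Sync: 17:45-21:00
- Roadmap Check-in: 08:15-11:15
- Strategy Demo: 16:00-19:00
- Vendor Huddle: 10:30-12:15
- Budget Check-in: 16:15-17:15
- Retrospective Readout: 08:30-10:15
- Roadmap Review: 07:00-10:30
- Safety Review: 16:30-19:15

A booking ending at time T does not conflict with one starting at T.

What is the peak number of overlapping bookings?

Walk through starts and ends in time order (an end at T is processed before a start at T):
07:00 start Roadmap Review → 1
08:15 start Roadmap Check-in → 2
08:30 start Retrospective Readout → 3
10:15 end Retrospective Readout → 2
10:30 end Roadmap Review → 1
10:30 start Vendor Huddle → 2
11:15 end Roadmap Check-in → 1
12:15 end Vendor Huddle → 0
16:00 start Strategy Demo → 1
16:15 start Budget Check-in → 2
16:30 start Safety Review → 3
17:15 end Budget Check-in → 2
17:45 start Compliance Sync → 3
19:00 end Strategy Demo → 2
19:15 end Safety Review → 1
21:00 end Compliance Sync → 0
Peak is 3, at 08:30 (Retrospective Readout, Roadmap Check-in, Roadmap Review).

3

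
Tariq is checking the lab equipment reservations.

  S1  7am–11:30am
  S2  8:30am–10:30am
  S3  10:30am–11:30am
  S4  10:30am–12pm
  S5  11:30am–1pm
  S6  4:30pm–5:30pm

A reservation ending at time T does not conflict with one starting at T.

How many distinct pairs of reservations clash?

5

Two intervals overlap when each starts before the other ends.
Sorted by start: S1, S2, S3, S4, S5, S6.
S2 starts before S1 ends → S1 and S2 overlap.
S3 starts before S1 ends → S1 and S3 overlap.
S4 starts before S1 ends → S1 and S4 overlap.
S5 starts exactly when S1 ends (back-to-back, no overlap) — done with S1.
S3 starts exactly when S2 ends (back-to-back, no overlap) — done with S2.
S4 starts before S3 ends → S3 and S4 overlap.
S5 starts exactly when S3 ends (back-to-back, no overlap) — done with S3.
S5 starts before S4 ends → S4 and S5 overlap.
S6 starts after S4 ends.
S6 starts after S5 ends.
Overlapping pairs: S1 & S2, S1 & S3, S1 & S4, S3 & S4, S4 & S5 — 5 in total.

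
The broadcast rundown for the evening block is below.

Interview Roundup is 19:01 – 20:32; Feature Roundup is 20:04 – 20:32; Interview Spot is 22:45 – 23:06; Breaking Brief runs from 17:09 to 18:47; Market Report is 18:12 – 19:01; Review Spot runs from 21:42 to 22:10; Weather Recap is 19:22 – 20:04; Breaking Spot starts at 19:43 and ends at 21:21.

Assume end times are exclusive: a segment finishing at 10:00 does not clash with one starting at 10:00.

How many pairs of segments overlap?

Check each pair: they overlap iff neither finishes before the other starts.
Sorted by start: Breaking Brief, Market Report, Interview Roundup, Weather Recap, Breaking Spot, Feature Roundup, Review Spot, Interview Spot.
Market Report starts before Breaking Brief ends → Breaking Brief and Market Report overlap.
Interview Roundup starts after Breaking Brief ends — done with Breaking Brief.
Interview Roundup starts exactly when Market Report ends (back-to-back, no overlap) — done with Market Report.
Weather Recap starts before Interview Roundup ends → Interview Roundup and Weather Recap overlap.
Breaking Spot starts before Interview Roundup ends → Interview Roundup and Breaking Spot overlap.
Feature Roundup starts before Interview Roundup ends → Interview Roundup and Feature Roundup overlap.
Review Spot starts after Interview Roundup ends — done with Interview Roundup.
Breaking Spot starts before Weather Recap ends → Weather Recap and Breaking Spot overlap.
Feature Roundup starts exactly when Weather Recap ends (back-to-back, no overlap) — done with Weather Recap.
Feature Roundup starts before Breaking Spot ends → Breaking Spot and Feature Roundup overlap.
Review Spot starts after Breaking Spot ends — done with Breaking Spot.
Review Spot starts after Feature Roundup ends — done with Feature Roundup.
Interview Spot starts after Review Spot ends.
Overlapping pairs: Breaking Brief & Market Report, Breaking Spot & Feature Roundup, Breaking Spot & Interview Roundup, Breaking Spot & Weather Recap, Feature Roundup & Interview Roundup, Interview Roundup & Weather Recap — 6 in total.

6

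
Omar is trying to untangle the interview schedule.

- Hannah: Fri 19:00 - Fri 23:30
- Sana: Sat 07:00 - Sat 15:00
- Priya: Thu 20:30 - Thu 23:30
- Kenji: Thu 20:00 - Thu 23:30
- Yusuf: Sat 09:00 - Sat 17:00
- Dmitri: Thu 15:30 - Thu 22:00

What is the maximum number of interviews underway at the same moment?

3

Sort all start/end points and keep a running count:
Thu 15:30 start Dmitri → 1
Thu 20:00 start Kenji → 2
Thu 20:30 start Priya → 3
Thu 22:00 end Dmitri → 2
Thu 23:30 end Kenji → 1
Thu 23:30 end Priya → 0
Fri 19:00 start Hannah → 1
Fri 23:30 end Hannah → 0
Sat 07:00 start Sana → 1
Sat 09:00 start Yusuf → 2
Sat 15:00 end Sana → 1
Sat 17:00 end Yusuf → 0
Peak is 3, at Thu 20:30 (Dmitri, Kenji, Priya).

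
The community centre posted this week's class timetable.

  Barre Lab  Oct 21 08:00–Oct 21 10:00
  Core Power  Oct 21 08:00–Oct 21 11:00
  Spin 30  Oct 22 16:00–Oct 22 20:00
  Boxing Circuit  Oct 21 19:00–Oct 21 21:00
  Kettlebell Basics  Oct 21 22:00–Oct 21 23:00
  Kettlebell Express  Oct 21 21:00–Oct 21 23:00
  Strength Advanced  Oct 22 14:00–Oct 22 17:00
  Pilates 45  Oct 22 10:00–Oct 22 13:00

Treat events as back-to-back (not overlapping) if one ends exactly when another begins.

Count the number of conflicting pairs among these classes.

Sorted by start: Core Power, Barre Lab, Boxing Circuit, Kettlebell Express, Kettlebell Basics, Pilates 45, Strength Advanced, Spin 30.
Barre Lab starts before Core Power ends → Core Power and Barre Lab overlap.
Boxing Circuit starts after Core Power ends, so Core Power has no further overlaps.
Boxing Circuit starts after Barre Lab ends, so Barre Lab has no further overlaps.
Kettlebell Express starts exactly when Boxing Circuit ends (back-to-back, no overlap), so Boxing Circuit has no further overlaps.
Kettlebell Basics starts before Kettlebell Express ends → Kettlebell Express and Kettlebell Basics overlap.
Pilates 45 starts after Kettlebell Express ends, so Kettlebell Express has no further overlaps.
Pilates 45 starts after Kettlebell Basics ends, so Kettlebell Basics has no further overlaps.
Strength Advanced starts after Pilates 45 ends, so Pilates 45 has no further overlaps.
Spin 30 starts before Strength Advanced ends → Strength Advanced and Spin 30 overlap.
Overlapping pairs: Barre Lab & Core Power, Kettlebell Basics & Kettlebell Express, Spin 30 & Strength Advanced — 3 in total.

3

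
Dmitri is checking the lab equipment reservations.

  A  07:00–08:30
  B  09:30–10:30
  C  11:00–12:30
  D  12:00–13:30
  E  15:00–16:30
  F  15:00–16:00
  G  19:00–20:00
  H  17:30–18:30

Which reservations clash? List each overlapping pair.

C & D, E & F

Sorted by start: A, B, C, D, E, F, H, G.
B starts after A ends, so nothing later overlaps A either.
C starts after B ends, so nothing later overlaps B either.
D starts before C ends → C and D overlap.
E starts after C ends, so nothing later overlaps C either.
E starts after D ends, so nothing later overlaps D either.
F starts before E ends → E and F overlap.
H starts after E ends, so nothing later overlaps E either.
H starts after F ends, so nothing later overlaps F either.
G starts after H ends.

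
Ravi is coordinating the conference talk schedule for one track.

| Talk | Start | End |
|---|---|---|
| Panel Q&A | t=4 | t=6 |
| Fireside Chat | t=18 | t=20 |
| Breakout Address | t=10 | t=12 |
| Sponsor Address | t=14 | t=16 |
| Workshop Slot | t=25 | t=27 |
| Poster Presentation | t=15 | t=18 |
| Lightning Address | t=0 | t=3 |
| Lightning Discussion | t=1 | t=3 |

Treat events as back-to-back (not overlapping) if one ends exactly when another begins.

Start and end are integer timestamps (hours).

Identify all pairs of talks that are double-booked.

Sorted by start: Lightning Address, Lightning Discussion, Panel Q&A, Breakout Address, Sponsor Address, Poster Presentation, Fireside Chat, Workshop Slot.
Lightning Discussion starts before Lightning Address ends → Lightning Address and Lightning Discussion overlap.
Panel Q&A starts after Lightning Address ends; Lightning Address is clear from here.
Panel Q&A starts after Lightning Discussion ends; Lightning Discussion is clear from here.
Breakout Address starts after Panel Q&A ends; Panel Q&A is clear from here.
Sponsor Address starts after Breakout Address ends; Breakout Address is clear from here.
Poster Presentation starts before Sponsor Address ends → Sponsor Address and Poster Presentation overlap.
Fireside Chat starts after Sponsor Address ends; Sponsor Address is clear from here.
Fireside Chat starts exactly when Poster Presentation ends (back-to-back, no overlap); Poster Presentation is clear from here.
Workshop Slot starts after Fireside Chat ends.

Lightning Address & Lightning Discussion, Poster Presentation & Sponsor Address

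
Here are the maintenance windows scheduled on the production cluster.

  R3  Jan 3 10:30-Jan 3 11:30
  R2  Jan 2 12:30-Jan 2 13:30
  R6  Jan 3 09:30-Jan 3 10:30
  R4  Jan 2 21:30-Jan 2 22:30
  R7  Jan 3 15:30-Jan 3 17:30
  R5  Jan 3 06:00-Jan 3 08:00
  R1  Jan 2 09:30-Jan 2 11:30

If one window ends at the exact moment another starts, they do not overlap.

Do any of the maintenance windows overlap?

Sorted by start: R1, R2, R4, R5, R6, R3, R7.
R2 starts after R1 ends, so nothing later overlaps R1 either.
R4 starts after R2 ends, so nothing later overlaps R2 either.
R5 starts after R4 ends, so nothing later overlaps R4 either.
R6 starts after R5 ends, so nothing later overlaps R5 either.
R3 starts exactly when R6 ends (back-to-back, no overlap), so nothing later overlaps R6 either.
R7 starts after R3 ends.
Every pair is clear; the schedule has no overlaps.

No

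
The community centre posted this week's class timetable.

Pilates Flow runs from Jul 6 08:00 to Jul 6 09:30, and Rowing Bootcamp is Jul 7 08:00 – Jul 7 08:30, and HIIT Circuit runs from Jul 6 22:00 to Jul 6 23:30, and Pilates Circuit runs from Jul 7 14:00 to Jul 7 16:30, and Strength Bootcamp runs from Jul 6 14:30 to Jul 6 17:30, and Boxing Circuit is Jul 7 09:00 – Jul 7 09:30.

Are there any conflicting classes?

Sorted by start: Pilates Flow, Strength Bootcamp, HIIT Circuit, Rowing Bootcamp, Boxing Circuit, Pilates Circuit.
Strength Bootcamp starts after Pilates Flow ends; Pilates Flow is clear from here.
HIIT Circuit starts after Strength Bootcamp ends; Strength Bootcamp is clear from here.
Rowing Bootcamp starts after HIIT Circuit ends; HIIT Circuit is clear from here.
Boxing Circuit starts after Rowing Bootcamp ends; Rowing Bootcamp is clear from here.
Pilates Circuit starts after Boxing Circuit ends.
Every pair is clear; the schedule has no overlaps.

No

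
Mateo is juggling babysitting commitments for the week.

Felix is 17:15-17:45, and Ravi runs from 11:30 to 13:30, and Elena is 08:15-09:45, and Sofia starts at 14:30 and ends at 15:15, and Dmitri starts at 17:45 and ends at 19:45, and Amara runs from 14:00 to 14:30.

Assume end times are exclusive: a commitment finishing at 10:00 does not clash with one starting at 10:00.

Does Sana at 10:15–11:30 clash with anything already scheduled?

Elena: ends 09:45 at or before Sana starts 10:15 → clear.
Ravi: starts 11:30 at or after Sana ends 11:30 → clear.
Amara: starts 14:00 at or after Sana ends 11:30 → clear.
Sofia: starts 14:30 at or after Sana ends 11:30 → clear.
Felix: starts 17:15 at or after Sana ends 11:30 → clear.
Dmitri: starts 17:45 at or after Sana ends 11:30 → clear.

No — it doesn't clash with anything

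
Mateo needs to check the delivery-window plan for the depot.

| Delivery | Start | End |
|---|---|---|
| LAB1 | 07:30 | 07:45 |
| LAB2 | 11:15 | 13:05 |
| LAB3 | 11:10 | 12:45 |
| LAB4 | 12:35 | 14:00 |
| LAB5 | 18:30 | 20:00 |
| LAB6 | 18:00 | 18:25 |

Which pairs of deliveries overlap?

Sorted by start: LAB1, LAB3, LAB2, LAB4, LAB6, LAB5.
LAB3 starts after LAB1 ends, so LAB1 has no further overlaps.
LAB2 starts before LAB3 ends → LAB3 and LAB2 overlap.
LAB4 starts before LAB3 ends → LAB3 and LAB4 overlap.
LAB6 starts after LAB3 ends, so LAB3 has no further overlaps.
LAB4 starts before LAB2 ends → LAB2 and LAB4 overlap.
LAB6 starts after LAB2 ends, so LAB2 has no further overlaps.
LAB6 starts after LAB4 ends, so LAB4 has no further overlaps.
LAB5 starts after LAB6 ends.

LAB2 & LAB3, LAB2 & LAB4, LAB3 & LAB4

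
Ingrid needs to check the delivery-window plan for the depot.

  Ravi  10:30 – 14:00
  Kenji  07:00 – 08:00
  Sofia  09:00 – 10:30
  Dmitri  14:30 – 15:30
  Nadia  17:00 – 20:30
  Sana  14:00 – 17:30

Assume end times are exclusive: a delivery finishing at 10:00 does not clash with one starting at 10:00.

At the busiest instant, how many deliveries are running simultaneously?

Sort all start/end points and keep a running count:
07:00 start Kenji → 1
08:00 end Kenji → 0
09:00 start Sofia → 1
10:30 end Sofia → 0
10:30 start Ravi → 1
14:00 end Ravi → 0
14:00 start Sana → 1
14:30 start Dmitri → 2
15:30 end Dmitri → 1
17:00 start Nadia → 2
17:30 end Sana → 1
20:30 end Nadia → 0
Peak is 2, at 14:30 (Dmitri, Sana).

2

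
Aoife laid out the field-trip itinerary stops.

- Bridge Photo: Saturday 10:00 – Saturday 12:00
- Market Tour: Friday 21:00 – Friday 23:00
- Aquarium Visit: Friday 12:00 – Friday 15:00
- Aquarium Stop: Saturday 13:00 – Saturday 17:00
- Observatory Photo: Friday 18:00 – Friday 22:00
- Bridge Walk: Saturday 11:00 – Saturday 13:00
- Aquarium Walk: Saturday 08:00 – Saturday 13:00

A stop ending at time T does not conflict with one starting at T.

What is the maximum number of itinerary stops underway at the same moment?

3

Sort all start/end points and keep a running count:
Friday 12:00 start Aquarium Visit → 1
Friday 15:00 end Aquarium Visit → 0
Friday 18:00 start Observatory Photo → 1
Friday 21:00 start Market Tour → 2
Friday 22:00 end Observatory Photo → 1
Friday 23:00 end Market Tour → 0
Saturday 08:00 start Aquarium Walk → 1
Saturday 10:00 start Bridge Photo → 2
Saturday 11:00 start Bridge Walk → 3
Saturday 12:00 end Bridge Photo → 2
Saturday 13:00 end Aquarium Walk → 1
Saturday 13:00 end Bridge Walk → 0
Saturday 13:00 start Aquarium Stop → 1
Saturday 17:00 end Aquarium Stop → 0
Peak is 3, at Saturday 11:00 (Aquarium Walk, Bridge Photo, Bridge Walk).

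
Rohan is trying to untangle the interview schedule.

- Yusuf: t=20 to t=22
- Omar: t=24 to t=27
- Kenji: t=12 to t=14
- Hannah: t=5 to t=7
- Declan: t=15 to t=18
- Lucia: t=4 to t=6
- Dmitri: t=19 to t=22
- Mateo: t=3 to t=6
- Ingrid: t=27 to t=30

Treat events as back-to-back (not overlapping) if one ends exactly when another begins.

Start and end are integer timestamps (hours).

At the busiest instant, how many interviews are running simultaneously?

Walk through starts and ends in time order (an end at T is processed before a start at T):
t=3 start Mateo → 1
t=4 start Lucia → 2
t=5 start Hannah → 3
t=6 end Lucia → 2
t=6 end Mateo → 1
t=7 end Hannah → 0
t=12 start Kenji → 1
t=14 end Kenji → 0
t=15 start Declan → 1
t=18 end Declan → 0
t=19 start Dmitri → 1
t=20 start Yusuf → 2
t=22 end Dmitri → 1
t=22 end Yusuf → 0
t=24 start Omar → 1
t=27 end Omar → 0
t=27 start Ingrid → 1
t=30 end Ingrid → 0
Peak is 3, at t=5 (Hannah, Lucia, Mateo).

3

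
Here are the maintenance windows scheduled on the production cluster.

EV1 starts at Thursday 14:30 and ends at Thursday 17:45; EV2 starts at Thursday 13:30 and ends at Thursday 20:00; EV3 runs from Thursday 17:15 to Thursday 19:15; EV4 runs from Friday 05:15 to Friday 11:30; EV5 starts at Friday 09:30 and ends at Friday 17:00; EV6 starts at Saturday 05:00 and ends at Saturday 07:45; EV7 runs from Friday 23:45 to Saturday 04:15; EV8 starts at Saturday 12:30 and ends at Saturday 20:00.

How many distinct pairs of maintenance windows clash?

Two intervals overlap when each starts before the other ends.
Sorted by start: EV2, EV1, EV3, EV4, EV5, EV7, EV6, EV8.
EV1 starts before EV2 ends → EV2 and EV1 overlap.
EV3 starts before EV2 ends → EV2 and EV3 overlap.
EV4 starts after EV2 ends, so nothing later overlaps EV2 either.
EV3 starts before EV1 ends → EV1 and EV3 overlap.
EV4 starts after EV1 ends, so nothing later overlaps EV1 either.
EV4 starts after EV3 ends, so nothing later overlaps EV3 either.
EV5 starts before EV4 ends → EV4 and EV5 overlap.
EV7 starts after EV4 ends, so nothing later overlaps EV4 either.
EV7 starts after EV5 ends, so nothing later overlaps EV5 either.
EV6 starts after EV7 ends, so nothing later overlaps EV7 either.
EV8 starts after EV6 ends.
Overlapping pairs: EV1 & EV2, EV1 & EV3, EV2 & EV3, EV4 & EV5 — 4 in total.

4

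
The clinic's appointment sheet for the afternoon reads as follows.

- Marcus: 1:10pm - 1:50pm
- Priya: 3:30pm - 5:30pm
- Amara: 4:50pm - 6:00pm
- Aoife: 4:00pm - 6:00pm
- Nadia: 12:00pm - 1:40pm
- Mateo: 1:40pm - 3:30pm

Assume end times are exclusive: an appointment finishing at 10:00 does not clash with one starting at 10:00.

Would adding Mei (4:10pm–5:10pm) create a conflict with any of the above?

Nadia: ends 1:40pm at or before Mei starts 4:10pm → clear.
Marcus: ends 1:50pm at or before Mei starts 4:10pm → clear.
Mateo: ends 3:30pm at or before Mei starts 4:10pm → clear.
Priya: starts 3:30pm before Mei ends 5:10pm, and ends 5:30pm after Mei starts 4:10pm → overlap.
Aoife: starts 4:00pm before Mei ends 5:10pm, and ends 6:00pm after Mei starts 4:10pm → overlap.
Amara: starts 4:50pm before Mei ends 5:10pm, and ends 6:00pm after Mei starts 4:10pm → overlap.
Mei overlaps Priya, Aoife, Amara.

Yes — it overlaps Amara, Aoife, Priya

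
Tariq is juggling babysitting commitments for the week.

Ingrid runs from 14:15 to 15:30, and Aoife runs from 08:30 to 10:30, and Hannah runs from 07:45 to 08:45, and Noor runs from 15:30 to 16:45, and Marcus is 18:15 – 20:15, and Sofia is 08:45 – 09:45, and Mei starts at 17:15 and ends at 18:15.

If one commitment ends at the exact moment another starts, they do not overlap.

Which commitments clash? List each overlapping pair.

Sorted by start: Hannah, Aoife, Sofia, Ingrid, Noor, Mei, Marcus.
Aoife starts before Hannah ends → Hannah and Aoife overlap.
Sofia starts exactly when Hannah ends (back-to-back, no overlap); Hannah is clear from here.
Sofia starts before Aoife ends → Aoife and Sofia overlap.
Ingrid starts after Aoife ends; Aoife is clear from here.
Ingrid starts after Sofia ends; Sofia is clear from here.
Noor starts exactly when Ingrid ends (back-to-back, no overlap); Ingrid is clear from here.
Mei starts after Noor ends; Noor is clear from here.
Marcus starts exactly when Mei ends (back-to-back, no overlap).

Aoife & Hannah, Aoife & Sofia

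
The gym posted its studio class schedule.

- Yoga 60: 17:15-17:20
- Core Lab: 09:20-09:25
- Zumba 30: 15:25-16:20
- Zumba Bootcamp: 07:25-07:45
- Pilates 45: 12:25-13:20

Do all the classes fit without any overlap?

Yes

Sorted by start: Zumba Bootcamp, Core Lab, Pilates 45, Zumba 30, Yoga 60.
Core Lab starts after Zumba Bootcamp ends, so Zumba Bootcamp has no further overlaps.
Pilates 45 starts after Core Lab ends, so Core Lab has no further overlaps.
Zumba 30 starts after Pilates 45 ends, so Pilates 45 has no further overlaps.
Yoga 60 starts after Zumba 30 ends.
Every pair is clear; the schedule has no overlaps.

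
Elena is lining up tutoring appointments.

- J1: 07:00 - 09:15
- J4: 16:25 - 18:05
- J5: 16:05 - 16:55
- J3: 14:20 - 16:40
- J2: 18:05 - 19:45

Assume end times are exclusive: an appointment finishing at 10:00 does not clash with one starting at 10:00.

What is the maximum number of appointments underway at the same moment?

Sweep the timeline, counting +1 at each start and −1 at each end (ends before starts at a tie):
07:00 start J1 → 1
09:15 end J1 → 0
14:20 start J3 → 1
16:05 start J5 → 2
16:25 start J4 → 3
16:40 end J3 → 2
16:55 end J5 → 1
18:05 end J4 → 0
18:05 start J2 → 1
19:45 end J2 → 0
Peak is 3, at 16:25 (J3, J4, J5).

3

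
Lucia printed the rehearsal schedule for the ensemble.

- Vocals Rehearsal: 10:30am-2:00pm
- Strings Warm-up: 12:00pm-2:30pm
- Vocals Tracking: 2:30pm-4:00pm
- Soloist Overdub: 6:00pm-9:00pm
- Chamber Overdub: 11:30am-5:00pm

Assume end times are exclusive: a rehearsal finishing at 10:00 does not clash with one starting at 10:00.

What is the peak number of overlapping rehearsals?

3

Walk through starts and ends in time order (an end at T is processed before a start at T):
10:30am start Vocals Rehearsal → 1
11:30am start Chamber Overdub → 2
12:00pm start Strings Warm-up → 3
2:00pm end Vocals Rehearsal → 2
2:30pm end Strings Warm-up → 1
2:30pm start Vocals Tracking → 2
4:00pm end Vocals Tracking → 1
5:00pm end Chamber Overdub → 0
6:00pm start Soloist Overdub → 1
9:00pm end Soloist Overdub → 0
Peak is 3, at 12:00pm (Chamber Overdub, Strings Warm-up, Vocals Rehearsal).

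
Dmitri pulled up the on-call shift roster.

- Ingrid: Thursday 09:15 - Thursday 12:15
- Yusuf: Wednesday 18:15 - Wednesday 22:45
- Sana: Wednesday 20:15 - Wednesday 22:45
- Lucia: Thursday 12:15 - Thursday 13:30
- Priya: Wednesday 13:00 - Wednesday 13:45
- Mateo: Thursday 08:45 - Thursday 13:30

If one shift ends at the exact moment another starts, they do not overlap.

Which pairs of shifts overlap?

Ingrid & Mateo, Lucia & Mateo, Sana & Yusuf

Sorted by start: Priya, Yusuf, Sana, Mateo, Ingrid, Lucia.
Yusuf starts after Priya ends, so Priya has no further overlaps.
Sana starts before Yusuf ends → Yusuf and Sana overlap.
Mateo starts after Yusuf ends, so Yusuf has no further overlaps.
Mateo starts after Sana ends, so Sana has no further overlaps.
Ingrid starts before Mateo ends → Mateo and Ingrid overlap.
Lucia starts before Mateo ends → Mateo and Lucia overlap.
Lucia starts exactly when Ingrid ends (back-to-back, no overlap).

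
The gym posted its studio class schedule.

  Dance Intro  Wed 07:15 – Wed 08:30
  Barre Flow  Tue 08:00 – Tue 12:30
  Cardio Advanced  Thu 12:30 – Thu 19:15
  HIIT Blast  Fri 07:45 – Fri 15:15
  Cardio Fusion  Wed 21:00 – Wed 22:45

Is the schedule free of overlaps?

Sorted by start: Barre Flow, Dance Intro, Cardio Fusion, Cardio Advanced, HIIT Blast.
Dance Intro starts after Barre Flow ends, so nothing later overlaps Barre Flow either.
Cardio Fusion starts after Dance Intro ends, so nothing later overlaps Dance Intro either.
Cardio Advanced starts after Cardio Fusion ends, so nothing later overlaps Cardio Fusion either.
HIIT Blast starts after Cardio Advanced ends.
Every pair is clear; the schedule has no overlaps.

Yes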